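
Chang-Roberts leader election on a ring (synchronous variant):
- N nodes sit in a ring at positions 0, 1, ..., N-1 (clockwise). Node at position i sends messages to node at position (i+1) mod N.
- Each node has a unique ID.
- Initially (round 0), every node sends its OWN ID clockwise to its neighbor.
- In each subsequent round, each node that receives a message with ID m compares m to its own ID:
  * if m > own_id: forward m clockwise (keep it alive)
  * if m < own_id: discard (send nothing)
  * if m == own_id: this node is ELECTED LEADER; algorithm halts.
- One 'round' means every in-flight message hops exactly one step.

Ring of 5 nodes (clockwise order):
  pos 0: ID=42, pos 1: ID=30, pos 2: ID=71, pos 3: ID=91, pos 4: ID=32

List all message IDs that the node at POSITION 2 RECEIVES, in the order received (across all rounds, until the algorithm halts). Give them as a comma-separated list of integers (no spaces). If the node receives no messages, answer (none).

Round 1: pos1(id30) recv 42: fwd; pos2(id71) recv 30: drop; pos3(id91) recv 71: drop; pos4(id32) recv 91: fwd; pos0(id42) recv 32: drop
Round 2: pos2(id71) recv 42: drop; pos0(id42) recv 91: fwd
Round 3: pos1(id30) recv 91: fwd
Round 4: pos2(id71) recv 91: fwd
Round 5: pos3(id91) recv 91: ELECTED

Answer: 30,42,91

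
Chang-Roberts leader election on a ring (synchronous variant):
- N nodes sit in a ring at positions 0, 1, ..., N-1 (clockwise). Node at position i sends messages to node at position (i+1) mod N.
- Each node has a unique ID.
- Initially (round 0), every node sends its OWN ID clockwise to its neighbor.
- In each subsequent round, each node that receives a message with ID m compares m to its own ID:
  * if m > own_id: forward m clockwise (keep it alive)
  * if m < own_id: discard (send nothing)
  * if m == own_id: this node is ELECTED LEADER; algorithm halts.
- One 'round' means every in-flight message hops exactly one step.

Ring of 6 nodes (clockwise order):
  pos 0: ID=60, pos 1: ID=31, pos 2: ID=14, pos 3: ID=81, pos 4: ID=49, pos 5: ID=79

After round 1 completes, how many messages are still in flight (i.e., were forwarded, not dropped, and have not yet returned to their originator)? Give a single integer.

Answer: 4

Derivation:
Round 1: pos1(id31) recv 60: fwd; pos2(id14) recv 31: fwd; pos3(id81) recv 14: drop; pos4(id49) recv 81: fwd; pos5(id79) recv 49: drop; pos0(id60) recv 79: fwd
After round 1: 4 messages still in flight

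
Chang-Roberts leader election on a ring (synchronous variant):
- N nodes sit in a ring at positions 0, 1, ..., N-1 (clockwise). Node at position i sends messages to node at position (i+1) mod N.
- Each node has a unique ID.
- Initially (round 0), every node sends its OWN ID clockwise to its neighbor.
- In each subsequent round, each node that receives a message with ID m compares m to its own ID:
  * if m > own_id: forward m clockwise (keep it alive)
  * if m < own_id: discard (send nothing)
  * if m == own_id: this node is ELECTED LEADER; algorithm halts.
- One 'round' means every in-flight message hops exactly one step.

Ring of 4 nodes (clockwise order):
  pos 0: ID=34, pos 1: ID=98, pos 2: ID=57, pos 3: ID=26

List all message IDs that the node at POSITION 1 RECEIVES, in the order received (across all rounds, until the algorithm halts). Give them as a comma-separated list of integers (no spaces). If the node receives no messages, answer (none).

Answer: 34,57,98

Derivation:
Round 1: pos1(id98) recv 34: drop; pos2(id57) recv 98: fwd; pos3(id26) recv 57: fwd; pos0(id34) recv 26: drop
Round 2: pos3(id26) recv 98: fwd; pos0(id34) recv 57: fwd
Round 3: pos0(id34) recv 98: fwd; pos1(id98) recv 57: drop
Round 4: pos1(id98) recv 98: ELECTED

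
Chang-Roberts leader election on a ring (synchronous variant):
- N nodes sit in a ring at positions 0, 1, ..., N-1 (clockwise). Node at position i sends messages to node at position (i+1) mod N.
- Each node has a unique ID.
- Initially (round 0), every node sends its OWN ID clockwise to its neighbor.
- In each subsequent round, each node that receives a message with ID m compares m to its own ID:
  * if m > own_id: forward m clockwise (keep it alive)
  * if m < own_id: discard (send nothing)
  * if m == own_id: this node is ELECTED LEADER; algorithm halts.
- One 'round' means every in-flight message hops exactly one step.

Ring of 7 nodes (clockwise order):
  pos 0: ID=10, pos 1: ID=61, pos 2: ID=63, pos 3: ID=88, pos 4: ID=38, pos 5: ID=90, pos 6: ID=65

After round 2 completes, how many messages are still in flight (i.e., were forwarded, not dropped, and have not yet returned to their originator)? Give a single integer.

Answer: 2

Derivation:
Round 1: pos1(id61) recv 10: drop; pos2(id63) recv 61: drop; pos3(id88) recv 63: drop; pos4(id38) recv 88: fwd; pos5(id90) recv 38: drop; pos6(id65) recv 90: fwd; pos0(id10) recv 65: fwd
Round 2: pos5(id90) recv 88: drop; pos0(id10) recv 90: fwd; pos1(id61) recv 65: fwd
After round 2: 2 messages still in flight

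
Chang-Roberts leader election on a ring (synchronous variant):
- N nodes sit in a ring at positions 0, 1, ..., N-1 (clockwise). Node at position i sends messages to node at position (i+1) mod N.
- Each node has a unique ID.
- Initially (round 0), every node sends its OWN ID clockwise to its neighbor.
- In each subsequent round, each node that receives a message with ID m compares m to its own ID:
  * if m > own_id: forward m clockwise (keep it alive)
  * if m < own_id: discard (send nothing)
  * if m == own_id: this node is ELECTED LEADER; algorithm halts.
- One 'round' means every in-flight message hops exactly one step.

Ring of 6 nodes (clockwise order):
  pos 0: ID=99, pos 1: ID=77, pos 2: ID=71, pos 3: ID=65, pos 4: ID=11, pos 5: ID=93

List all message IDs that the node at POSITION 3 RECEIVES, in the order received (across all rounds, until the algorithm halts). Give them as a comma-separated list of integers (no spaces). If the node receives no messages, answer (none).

Round 1: pos1(id77) recv 99: fwd; pos2(id71) recv 77: fwd; pos3(id65) recv 71: fwd; pos4(id11) recv 65: fwd; pos5(id93) recv 11: drop; pos0(id99) recv 93: drop
Round 2: pos2(id71) recv 99: fwd; pos3(id65) recv 77: fwd; pos4(id11) recv 71: fwd; pos5(id93) recv 65: drop
Round 3: pos3(id65) recv 99: fwd; pos4(id11) recv 77: fwd; pos5(id93) recv 71: drop
Round 4: pos4(id11) recv 99: fwd; pos5(id93) recv 77: drop
Round 5: pos5(id93) recv 99: fwd
Round 6: pos0(id99) recv 99: ELECTED

Answer: 71,77,99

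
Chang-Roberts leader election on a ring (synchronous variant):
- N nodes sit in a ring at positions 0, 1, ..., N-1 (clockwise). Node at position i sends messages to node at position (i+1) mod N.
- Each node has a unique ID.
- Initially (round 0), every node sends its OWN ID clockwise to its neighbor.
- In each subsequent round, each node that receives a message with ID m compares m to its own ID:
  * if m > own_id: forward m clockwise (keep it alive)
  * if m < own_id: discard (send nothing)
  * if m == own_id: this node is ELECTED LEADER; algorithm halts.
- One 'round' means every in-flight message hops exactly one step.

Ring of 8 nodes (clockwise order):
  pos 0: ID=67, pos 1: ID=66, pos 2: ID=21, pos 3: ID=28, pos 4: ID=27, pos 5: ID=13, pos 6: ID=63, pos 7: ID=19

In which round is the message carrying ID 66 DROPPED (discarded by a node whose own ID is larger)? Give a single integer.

Answer: 7

Derivation:
Round 1: pos1(id66) recv 67: fwd; pos2(id21) recv 66: fwd; pos3(id28) recv 21: drop; pos4(id27) recv 28: fwd; pos5(id13) recv 27: fwd; pos6(id63) recv 13: drop; pos7(id19) recv 63: fwd; pos0(id67) recv 19: drop
Round 2: pos2(id21) recv 67: fwd; pos3(id28) recv 66: fwd; pos5(id13) recv 28: fwd; pos6(id63) recv 27: drop; pos0(id67) recv 63: drop
Round 3: pos3(id28) recv 67: fwd; pos4(id27) recv 66: fwd; pos6(id63) recv 28: drop
Round 4: pos4(id27) recv 67: fwd; pos5(id13) recv 66: fwd
Round 5: pos5(id13) recv 67: fwd; pos6(id63) recv 66: fwd
Round 6: pos6(id63) recv 67: fwd; pos7(id19) recv 66: fwd
Round 7: pos7(id19) recv 67: fwd; pos0(id67) recv 66: drop
Round 8: pos0(id67) recv 67: ELECTED
Message ID 66 originates at pos 1; dropped at pos 0 in round 7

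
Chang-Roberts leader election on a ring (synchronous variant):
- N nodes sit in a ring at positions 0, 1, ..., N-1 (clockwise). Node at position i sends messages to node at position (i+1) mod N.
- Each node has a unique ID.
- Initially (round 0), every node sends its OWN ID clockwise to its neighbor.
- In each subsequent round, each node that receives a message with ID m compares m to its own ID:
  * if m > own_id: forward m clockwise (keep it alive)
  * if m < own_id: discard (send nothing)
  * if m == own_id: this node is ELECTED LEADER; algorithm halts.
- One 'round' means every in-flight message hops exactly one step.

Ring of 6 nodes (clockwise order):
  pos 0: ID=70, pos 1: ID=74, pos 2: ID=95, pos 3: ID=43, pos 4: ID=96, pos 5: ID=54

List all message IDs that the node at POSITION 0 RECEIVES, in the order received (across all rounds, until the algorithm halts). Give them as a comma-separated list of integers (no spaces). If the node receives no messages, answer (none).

Round 1: pos1(id74) recv 70: drop; pos2(id95) recv 74: drop; pos3(id43) recv 95: fwd; pos4(id96) recv 43: drop; pos5(id54) recv 96: fwd; pos0(id70) recv 54: drop
Round 2: pos4(id96) recv 95: drop; pos0(id70) recv 96: fwd
Round 3: pos1(id74) recv 96: fwd
Round 4: pos2(id95) recv 96: fwd
Round 5: pos3(id43) recv 96: fwd
Round 6: pos4(id96) recv 96: ELECTED

Answer: 54,96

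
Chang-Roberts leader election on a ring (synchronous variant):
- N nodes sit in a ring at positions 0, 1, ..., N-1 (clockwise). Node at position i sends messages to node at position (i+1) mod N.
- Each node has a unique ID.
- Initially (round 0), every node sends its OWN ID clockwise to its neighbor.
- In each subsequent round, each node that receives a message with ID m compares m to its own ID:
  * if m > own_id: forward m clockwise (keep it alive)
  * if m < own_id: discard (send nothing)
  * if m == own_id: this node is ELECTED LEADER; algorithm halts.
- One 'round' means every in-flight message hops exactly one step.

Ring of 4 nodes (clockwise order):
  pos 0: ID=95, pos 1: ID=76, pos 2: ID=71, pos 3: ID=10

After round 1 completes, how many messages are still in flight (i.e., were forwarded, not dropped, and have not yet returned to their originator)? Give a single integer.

Answer: 3

Derivation:
Round 1: pos1(id76) recv 95: fwd; pos2(id71) recv 76: fwd; pos3(id10) recv 71: fwd; pos0(id95) recv 10: drop
After round 1: 3 messages still in flight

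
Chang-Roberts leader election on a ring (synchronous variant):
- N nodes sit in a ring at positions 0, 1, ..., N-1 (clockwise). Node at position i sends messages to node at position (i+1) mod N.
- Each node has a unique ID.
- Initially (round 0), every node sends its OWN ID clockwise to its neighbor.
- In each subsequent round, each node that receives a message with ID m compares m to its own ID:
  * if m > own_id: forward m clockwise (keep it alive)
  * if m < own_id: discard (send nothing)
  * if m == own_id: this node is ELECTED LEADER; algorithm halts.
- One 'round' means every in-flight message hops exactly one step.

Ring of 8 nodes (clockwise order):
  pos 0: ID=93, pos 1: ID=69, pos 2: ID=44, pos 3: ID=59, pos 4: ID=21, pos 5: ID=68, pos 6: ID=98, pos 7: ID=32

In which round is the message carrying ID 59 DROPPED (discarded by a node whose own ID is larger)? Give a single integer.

Round 1: pos1(id69) recv 93: fwd; pos2(id44) recv 69: fwd; pos3(id59) recv 44: drop; pos4(id21) recv 59: fwd; pos5(id68) recv 21: drop; pos6(id98) recv 68: drop; pos7(id32) recv 98: fwd; pos0(id93) recv 32: drop
Round 2: pos2(id44) recv 93: fwd; pos3(id59) recv 69: fwd; pos5(id68) recv 59: drop; pos0(id93) recv 98: fwd
Round 3: pos3(id59) recv 93: fwd; pos4(id21) recv 69: fwd; pos1(id69) recv 98: fwd
Round 4: pos4(id21) recv 93: fwd; pos5(id68) recv 69: fwd; pos2(id44) recv 98: fwd
Round 5: pos5(id68) recv 93: fwd; pos6(id98) recv 69: drop; pos3(id59) recv 98: fwd
Round 6: pos6(id98) recv 93: drop; pos4(id21) recv 98: fwd
Round 7: pos5(id68) recv 98: fwd
Round 8: pos6(id98) recv 98: ELECTED
Message ID 59 originates at pos 3; dropped at pos 5 in round 2

Answer: 2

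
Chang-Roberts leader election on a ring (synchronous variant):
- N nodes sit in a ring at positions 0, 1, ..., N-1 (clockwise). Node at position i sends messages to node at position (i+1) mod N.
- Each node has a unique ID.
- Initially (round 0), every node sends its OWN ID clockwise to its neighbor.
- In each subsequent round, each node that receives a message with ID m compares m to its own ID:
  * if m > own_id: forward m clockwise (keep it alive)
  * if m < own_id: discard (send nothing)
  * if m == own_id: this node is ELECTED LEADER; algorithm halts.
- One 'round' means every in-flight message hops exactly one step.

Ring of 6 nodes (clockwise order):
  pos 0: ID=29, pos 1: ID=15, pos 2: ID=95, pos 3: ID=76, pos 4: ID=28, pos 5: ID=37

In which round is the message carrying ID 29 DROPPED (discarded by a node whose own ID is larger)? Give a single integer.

Answer: 2

Derivation:
Round 1: pos1(id15) recv 29: fwd; pos2(id95) recv 15: drop; pos3(id76) recv 95: fwd; pos4(id28) recv 76: fwd; pos5(id37) recv 28: drop; pos0(id29) recv 37: fwd
Round 2: pos2(id95) recv 29: drop; pos4(id28) recv 95: fwd; pos5(id37) recv 76: fwd; pos1(id15) recv 37: fwd
Round 3: pos5(id37) recv 95: fwd; pos0(id29) recv 76: fwd; pos2(id95) recv 37: drop
Round 4: pos0(id29) recv 95: fwd; pos1(id15) recv 76: fwd
Round 5: pos1(id15) recv 95: fwd; pos2(id95) recv 76: drop
Round 6: pos2(id95) recv 95: ELECTED
Message ID 29 originates at pos 0; dropped at pos 2 in round 2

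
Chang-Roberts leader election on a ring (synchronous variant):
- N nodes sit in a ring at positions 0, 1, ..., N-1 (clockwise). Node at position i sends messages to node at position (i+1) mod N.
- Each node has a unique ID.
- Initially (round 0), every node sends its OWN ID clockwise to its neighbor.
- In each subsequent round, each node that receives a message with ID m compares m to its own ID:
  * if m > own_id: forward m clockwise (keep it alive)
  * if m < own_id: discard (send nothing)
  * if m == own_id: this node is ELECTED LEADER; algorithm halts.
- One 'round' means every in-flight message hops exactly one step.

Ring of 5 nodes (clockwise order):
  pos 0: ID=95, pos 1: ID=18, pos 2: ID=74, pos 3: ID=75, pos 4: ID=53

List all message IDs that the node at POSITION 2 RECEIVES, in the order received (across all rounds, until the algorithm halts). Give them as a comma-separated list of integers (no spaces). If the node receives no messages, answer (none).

Round 1: pos1(id18) recv 95: fwd; pos2(id74) recv 18: drop; pos3(id75) recv 74: drop; pos4(id53) recv 75: fwd; pos0(id95) recv 53: drop
Round 2: pos2(id74) recv 95: fwd; pos0(id95) recv 75: drop
Round 3: pos3(id75) recv 95: fwd
Round 4: pos4(id53) recv 95: fwd
Round 5: pos0(id95) recv 95: ELECTED

Answer: 18,95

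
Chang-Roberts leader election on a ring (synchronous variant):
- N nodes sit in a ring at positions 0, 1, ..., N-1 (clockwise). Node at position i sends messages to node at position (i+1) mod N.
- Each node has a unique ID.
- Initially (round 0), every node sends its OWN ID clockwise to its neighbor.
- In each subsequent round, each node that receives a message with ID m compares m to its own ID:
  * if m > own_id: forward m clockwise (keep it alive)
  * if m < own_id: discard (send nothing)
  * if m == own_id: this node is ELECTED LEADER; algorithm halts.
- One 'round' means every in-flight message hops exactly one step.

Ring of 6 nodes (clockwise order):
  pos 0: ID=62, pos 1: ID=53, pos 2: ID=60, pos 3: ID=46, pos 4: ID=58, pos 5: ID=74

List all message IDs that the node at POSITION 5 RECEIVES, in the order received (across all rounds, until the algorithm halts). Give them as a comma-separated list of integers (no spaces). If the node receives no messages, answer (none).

Round 1: pos1(id53) recv 62: fwd; pos2(id60) recv 53: drop; pos3(id46) recv 60: fwd; pos4(id58) recv 46: drop; pos5(id74) recv 58: drop; pos0(id62) recv 74: fwd
Round 2: pos2(id60) recv 62: fwd; pos4(id58) recv 60: fwd; pos1(id53) recv 74: fwd
Round 3: pos3(id46) recv 62: fwd; pos5(id74) recv 60: drop; pos2(id60) recv 74: fwd
Round 4: pos4(id58) recv 62: fwd; pos3(id46) recv 74: fwd
Round 5: pos5(id74) recv 62: drop; pos4(id58) recv 74: fwd
Round 6: pos5(id74) recv 74: ELECTED

Answer: 58,60,62,74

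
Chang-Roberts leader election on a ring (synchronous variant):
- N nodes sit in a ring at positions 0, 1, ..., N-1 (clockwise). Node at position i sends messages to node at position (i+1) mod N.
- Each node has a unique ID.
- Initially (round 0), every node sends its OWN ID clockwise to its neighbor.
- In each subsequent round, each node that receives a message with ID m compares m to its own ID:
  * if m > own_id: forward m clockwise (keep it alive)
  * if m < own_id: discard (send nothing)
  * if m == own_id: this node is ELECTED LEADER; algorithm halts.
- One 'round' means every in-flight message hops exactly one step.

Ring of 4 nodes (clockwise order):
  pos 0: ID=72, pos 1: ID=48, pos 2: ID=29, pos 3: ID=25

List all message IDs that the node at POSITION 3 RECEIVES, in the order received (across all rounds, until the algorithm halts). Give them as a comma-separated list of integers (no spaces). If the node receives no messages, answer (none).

Round 1: pos1(id48) recv 72: fwd; pos2(id29) recv 48: fwd; pos3(id25) recv 29: fwd; pos0(id72) recv 25: drop
Round 2: pos2(id29) recv 72: fwd; pos3(id25) recv 48: fwd; pos0(id72) recv 29: drop
Round 3: pos3(id25) recv 72: fwd; pos0(id72) recv 48: drop
Round 4: pos0(id72) recv 72: ELECTED

Answer: 29,48,72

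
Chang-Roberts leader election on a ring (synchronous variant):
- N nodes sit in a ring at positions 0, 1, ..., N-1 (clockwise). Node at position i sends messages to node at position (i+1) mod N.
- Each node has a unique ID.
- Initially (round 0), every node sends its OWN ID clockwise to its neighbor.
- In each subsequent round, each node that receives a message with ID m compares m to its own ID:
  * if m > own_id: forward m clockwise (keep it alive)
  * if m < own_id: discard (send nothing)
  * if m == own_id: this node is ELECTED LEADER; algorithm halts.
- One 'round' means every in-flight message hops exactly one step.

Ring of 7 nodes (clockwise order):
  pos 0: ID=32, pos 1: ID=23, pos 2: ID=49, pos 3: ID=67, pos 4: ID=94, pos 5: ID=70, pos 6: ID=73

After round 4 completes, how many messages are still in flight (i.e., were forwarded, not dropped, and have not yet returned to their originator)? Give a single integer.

Answer: 2

Derivation:
Round 1: pos1(id23) recv 32: fwd; pos2(id49) recv 23: drop; pos3(id67) recv 49: drop; pos4(id94) recv 67: drop; pos5(id70) recv 94: fwd; pos6(id73) recv 70: drop; pos0(id32) recv 73: fwd
Round 2: pos2(id49) recv 32: drop; pos6(id73) recv 94: fwd; pos1(id23) recv 73: fwd
Round 3: pos0(id32) recv 94: fwd; pos2(id49) recv 73: fwd
Round 4: pos1(id23) recv 94: fwd; pos3(id67) recv 73: fwd
After round 4: 2 messages still in flight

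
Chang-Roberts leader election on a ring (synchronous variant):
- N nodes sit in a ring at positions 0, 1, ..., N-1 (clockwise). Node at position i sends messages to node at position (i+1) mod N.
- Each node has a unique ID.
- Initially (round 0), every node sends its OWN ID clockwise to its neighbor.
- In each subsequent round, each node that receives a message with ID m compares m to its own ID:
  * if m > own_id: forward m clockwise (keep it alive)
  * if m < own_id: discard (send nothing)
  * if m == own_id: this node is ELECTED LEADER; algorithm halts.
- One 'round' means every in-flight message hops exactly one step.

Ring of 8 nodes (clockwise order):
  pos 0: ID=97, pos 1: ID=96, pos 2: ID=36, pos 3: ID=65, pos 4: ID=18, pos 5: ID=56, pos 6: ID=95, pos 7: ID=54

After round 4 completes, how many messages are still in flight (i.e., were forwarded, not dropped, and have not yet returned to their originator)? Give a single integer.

Round 1: pos1(id96) recv 97: fwd; pos2(id36) recv 96: fwd; pos3(id65) recv 36: drop; pos4(id18) recv 65: fwd; pos5(id56) recv 18: drop; pos6(id95) recv 56: drop; pos7(id54) recv 95: fwd; pos0(id97) recv 54: drop
Round 2: pos2(id36) recv 97: fwd; pos3(id65) recv 96: fwd; pos5(id56) recv 65: fwd; pos0(id97) recv 95: drop
Round 3: pos3(id65) recv 97: fwd; pos4(id18) recv 96: fwd; pos6(id95) recv 65: drop
Round 4: pos4(id18) recv 97: fwd; pos5(id56) recv 96: fwd
After round 4: 2 messages still in flight

Answer: 2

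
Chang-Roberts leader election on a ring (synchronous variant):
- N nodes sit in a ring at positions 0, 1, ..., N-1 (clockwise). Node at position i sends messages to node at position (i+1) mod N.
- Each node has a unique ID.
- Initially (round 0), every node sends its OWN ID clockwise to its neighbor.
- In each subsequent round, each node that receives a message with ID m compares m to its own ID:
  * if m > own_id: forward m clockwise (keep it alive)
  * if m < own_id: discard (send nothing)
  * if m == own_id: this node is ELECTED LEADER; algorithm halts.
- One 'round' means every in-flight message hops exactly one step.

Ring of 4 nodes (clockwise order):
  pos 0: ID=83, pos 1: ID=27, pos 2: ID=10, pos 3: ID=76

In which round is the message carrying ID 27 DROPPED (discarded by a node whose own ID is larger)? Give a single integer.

Round 1: pos1(id27) recv 83: fwd; pos2(id10) recv 27: fwd; pos3(id76) recv 10: drop; pos0(id83) recv 76: drop
Round 2: pos2(id10) recv 83: fwd; pos3(id76) recv 27: drop
Round 3: pos3(id76) recv 83: fwd
Round 4: pos0(id83) recv 83: ELECTED
Message ID 27 originates at pos 1; dropped at pos 3 in round 2

Answer: 2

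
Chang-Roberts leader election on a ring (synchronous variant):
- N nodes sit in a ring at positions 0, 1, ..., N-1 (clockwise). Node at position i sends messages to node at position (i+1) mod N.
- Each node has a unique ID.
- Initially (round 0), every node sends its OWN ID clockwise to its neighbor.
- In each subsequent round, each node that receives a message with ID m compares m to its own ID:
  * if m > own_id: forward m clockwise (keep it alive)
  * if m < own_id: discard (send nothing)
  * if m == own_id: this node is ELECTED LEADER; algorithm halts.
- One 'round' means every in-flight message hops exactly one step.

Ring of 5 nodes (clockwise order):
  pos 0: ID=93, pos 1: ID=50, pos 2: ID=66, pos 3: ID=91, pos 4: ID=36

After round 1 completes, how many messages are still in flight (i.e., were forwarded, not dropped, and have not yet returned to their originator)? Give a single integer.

Round 1: pos1(id50) recv 93: fwd; pos2(id66) recv 50: drop; pos3(id91) recv 66: drop; pos4(id36) recv 91: fwd; pos0(id93) recv 36: drop
After round 1: 2 messages still in flight

Answer: 2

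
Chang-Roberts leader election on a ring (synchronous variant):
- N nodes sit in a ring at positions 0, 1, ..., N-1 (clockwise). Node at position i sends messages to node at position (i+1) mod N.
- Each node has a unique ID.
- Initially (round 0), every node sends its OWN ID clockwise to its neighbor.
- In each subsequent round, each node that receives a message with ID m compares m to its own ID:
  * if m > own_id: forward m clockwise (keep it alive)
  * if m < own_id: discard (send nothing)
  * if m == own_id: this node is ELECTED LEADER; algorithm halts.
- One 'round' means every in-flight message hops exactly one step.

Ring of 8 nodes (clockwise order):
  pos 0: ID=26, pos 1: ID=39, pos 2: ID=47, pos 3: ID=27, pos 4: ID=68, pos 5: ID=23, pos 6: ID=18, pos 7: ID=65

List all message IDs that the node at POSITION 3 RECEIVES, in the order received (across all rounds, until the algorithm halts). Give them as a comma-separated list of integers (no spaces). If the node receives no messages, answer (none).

Round 1: pos1(id39) recv 26: drop; pos2(id47) recv 39: drop; pos3(id27) recv 47: fwd; pos4(id68) recv 27: drop; pos5(id23) recv 68: fwd; pos6(id18) recv 23: fwd; pos7(id65) recv 18: drop; pos0(id26) recv 65: fwd
Round 2: pos4(id68) recv 47: drop; pos6(id18) recv 68: fwd; pos7(id65) recv 23: drop; pos1(id39) recv 65: fwd
Round 3: pos7(id65) recv 68: fwd; pos2(id47) recv 65: fwd
Round 4: pos0(id26) recv 68: fwd; pos3(id27) recv 65: fwd
Round 5: pos1(id39) recv 68: fwd; pos4(id68) recv 65: drop
Round 6: pos2(id47) recv 68: fwd
Round 7: pos3(id27) recv 68: fwd
Round 8: pos4(id68) recv 68: ELECTED

Answer: 47,65,68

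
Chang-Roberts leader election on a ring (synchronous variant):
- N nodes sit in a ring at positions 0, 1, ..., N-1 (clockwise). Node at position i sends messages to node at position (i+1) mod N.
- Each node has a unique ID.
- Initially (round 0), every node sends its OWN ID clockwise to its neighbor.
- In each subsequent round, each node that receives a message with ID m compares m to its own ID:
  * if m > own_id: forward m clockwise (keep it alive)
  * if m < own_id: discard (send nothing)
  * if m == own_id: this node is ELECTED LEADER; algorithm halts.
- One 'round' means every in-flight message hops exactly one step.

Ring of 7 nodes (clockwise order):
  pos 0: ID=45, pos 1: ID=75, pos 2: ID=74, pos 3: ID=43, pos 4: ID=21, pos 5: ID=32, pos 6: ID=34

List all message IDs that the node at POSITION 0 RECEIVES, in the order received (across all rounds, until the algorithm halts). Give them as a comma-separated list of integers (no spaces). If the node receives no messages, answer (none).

Answer: 34,43,74,75

Derivation:
Round 1: pos1(id75) recv 45: drop; pos2(id74) recv 75: fwd; pos3(id43) recv 74: fwd; pos4(id21) recv 43: fwd; pos5(id32) recv 21: drop; pos6(id34) recv 32: drop; pos0(id45) recv 34: drop
Round 2: pos3(id43) recv 75: fwd; pos4(id21) recv 74: fwd; pos5(id32) recv 43: fwd
Round 3: pos4(id21) recv 75: fwd; pos5(id32) recv 74: fwd; pos6(id34) recv 43: fwd
Round 4: pos5(id32) recv 75: fwd; pos6(id34) recv 74: fwd; pos0(id45) recv 43: drop
Round 5: pos6(id34) recv 75: fwd; pos0(id45) recv 74: fwd
Round 6: pos0(id45) recv 75: fwd; pos1(id75) recv 74: drop
Round 7: pos1(id75) recv 75: ELECTED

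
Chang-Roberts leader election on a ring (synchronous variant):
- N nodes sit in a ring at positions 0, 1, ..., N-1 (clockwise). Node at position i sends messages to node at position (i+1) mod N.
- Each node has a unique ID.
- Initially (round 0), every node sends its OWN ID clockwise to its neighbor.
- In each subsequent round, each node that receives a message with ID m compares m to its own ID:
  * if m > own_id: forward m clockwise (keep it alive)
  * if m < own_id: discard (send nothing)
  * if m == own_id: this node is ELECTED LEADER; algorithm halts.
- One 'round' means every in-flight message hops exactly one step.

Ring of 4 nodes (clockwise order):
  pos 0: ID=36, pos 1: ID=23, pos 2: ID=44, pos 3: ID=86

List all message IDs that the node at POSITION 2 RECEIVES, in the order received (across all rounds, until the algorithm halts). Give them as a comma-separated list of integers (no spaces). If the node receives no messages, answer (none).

Round 1: pos1(id23) recv 36: fwd; pos2(id44) recv 23: drop; pos3(id86) recv 44: drop; pos0(id36) recv 86: fwd
Round 2: pos2(id44) recv 36: drop; pos1(id23) recv 86: fwd
Round 3: pos2(id44) recv 86: fwd
Round 4: pos3(id86) recv 86: ELECTED

Answer: 23,36,86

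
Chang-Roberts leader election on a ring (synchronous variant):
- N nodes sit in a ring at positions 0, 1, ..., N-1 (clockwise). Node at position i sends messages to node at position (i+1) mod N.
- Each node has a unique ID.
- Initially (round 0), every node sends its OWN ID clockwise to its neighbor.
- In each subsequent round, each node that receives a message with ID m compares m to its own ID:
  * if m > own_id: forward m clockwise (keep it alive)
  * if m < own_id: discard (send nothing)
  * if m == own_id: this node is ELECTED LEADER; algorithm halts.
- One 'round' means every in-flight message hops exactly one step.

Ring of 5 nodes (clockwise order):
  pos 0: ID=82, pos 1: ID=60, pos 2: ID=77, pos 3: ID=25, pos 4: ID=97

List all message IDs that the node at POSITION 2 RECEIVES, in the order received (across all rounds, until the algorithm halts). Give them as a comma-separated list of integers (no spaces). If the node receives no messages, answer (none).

Round 1: pos1(id60) recv 82: fwd; pos2(id77) recv 60: drop; pos3(id25) recv 77: fwd; pos4(id97) recv 25: drop; pos0(id82) recv 97: fwd
Round 2: pos2(id77) recv 82: fwd; pos4(id97) recv 77: drop; pos1(id60) recv 97: fwd
Round 3: pos3(id25) recv 82: fwd; pos2(id77) recv 97: fwd
Round 4: pos4(id97) recv 82: drop; pos3(id25) recv 97: fwd
Round 5: pos4(id97) recv 97: ELECTED

Answer: 60,82,97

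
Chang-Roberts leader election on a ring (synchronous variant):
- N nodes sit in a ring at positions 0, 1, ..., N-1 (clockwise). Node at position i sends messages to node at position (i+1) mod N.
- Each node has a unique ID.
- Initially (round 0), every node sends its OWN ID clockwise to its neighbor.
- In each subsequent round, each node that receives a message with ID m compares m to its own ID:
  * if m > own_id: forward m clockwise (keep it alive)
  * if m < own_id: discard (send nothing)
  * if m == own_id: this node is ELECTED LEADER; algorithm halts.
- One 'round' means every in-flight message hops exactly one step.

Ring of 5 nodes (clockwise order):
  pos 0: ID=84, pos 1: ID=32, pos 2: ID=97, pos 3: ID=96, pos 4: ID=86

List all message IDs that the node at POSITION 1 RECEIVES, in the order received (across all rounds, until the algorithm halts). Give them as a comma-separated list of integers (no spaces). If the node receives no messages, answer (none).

Answer: 84,86,96,97

Derivation:
Round 1: pos1(id32) recv 84: fwd; pos2(id97) recv 32: drop; pos3(id96) recv 97: fwd; pos4(id86) recv 96: fwd; pos0(id84) recv 86: fwd
Round 2: pos2(id97) recv 84: drop; pos4(id86) recv 97: fwd; pos0(id84) recv 96: fwd; pos1(id32) recv 86: fwd
Round 3: pos0(id84) recv 97: fwd; pos1(id32) recv 96: fwd; pos2(id97) recv 86: drop
Round 4: pos1(id32) recv 97: fwd; pos2(id97) recv 96: drop
Round 5: pos2(id97) recv 97: ELECTED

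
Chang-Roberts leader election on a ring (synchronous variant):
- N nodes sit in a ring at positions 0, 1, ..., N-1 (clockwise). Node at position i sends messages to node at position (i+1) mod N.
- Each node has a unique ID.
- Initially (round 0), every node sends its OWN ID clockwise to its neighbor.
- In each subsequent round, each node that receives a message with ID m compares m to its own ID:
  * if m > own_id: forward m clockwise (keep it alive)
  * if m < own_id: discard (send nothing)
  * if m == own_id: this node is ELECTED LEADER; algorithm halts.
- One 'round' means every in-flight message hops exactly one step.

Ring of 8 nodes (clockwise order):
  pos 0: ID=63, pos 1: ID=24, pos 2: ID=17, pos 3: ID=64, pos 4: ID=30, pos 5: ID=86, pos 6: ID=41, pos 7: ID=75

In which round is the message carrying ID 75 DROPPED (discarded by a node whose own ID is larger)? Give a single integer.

Round 1: pos1(id24) recv 63: fwd; pos2(id17) recv 24: fwd; pos3(id64) recv 17: drop; pos4(id30) recv 64: fwd; pos5(id86) recv 30: drop; pos6(id41) recv 86: fwd; pos7(id75) recv 41: drop; pos0(id63) recv 75: fwd
Round 2: pos2(id17) recv 63: fwd; pos3(id64) recv 24: drop; pos5(id86) recv 64: drop; pos7(id75) recv 86: fwd; pos1(id24) recv 75: fwd
Round 3: pos3(id64) recv 63: drop; pos0(id63) recv 86: fwd; pos2(id17) recv 75: fwd
Round 4: pos1(id24) recv 86: fwd; pos3(id64) recv 75: fwd
Round 5: pos2(id17) recv 86: fwd; pos4(id30) recv 75: fwd
Round 6: pos3(id64) recv 86: fwd; pos5(id86) recv 75: drop
Round 7: pos4(id30) recv 86: fwd
Round 8: pos5(id86) recv 86: ELECTED
Message ID 75 originates at pos 7; dropped at pos 5 in round 6

Answer: 6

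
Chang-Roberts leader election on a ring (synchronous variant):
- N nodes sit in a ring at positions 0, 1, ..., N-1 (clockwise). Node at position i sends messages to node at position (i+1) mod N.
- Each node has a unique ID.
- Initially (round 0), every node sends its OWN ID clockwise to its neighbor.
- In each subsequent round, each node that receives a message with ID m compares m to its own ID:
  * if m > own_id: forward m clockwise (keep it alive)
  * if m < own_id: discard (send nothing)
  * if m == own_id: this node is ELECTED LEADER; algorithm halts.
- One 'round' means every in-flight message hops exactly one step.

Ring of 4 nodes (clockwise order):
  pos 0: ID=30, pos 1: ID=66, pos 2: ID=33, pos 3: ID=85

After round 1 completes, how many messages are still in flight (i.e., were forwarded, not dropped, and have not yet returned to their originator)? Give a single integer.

Answer: 2

Derivation:
Round 1: pos1(id66) recv 30: drop; pos2(id33) recv 66: fwd; pos3(id85) recv 33: drop; pos0(id30) recv 85: fwd
After round 1: 2 messages still in flight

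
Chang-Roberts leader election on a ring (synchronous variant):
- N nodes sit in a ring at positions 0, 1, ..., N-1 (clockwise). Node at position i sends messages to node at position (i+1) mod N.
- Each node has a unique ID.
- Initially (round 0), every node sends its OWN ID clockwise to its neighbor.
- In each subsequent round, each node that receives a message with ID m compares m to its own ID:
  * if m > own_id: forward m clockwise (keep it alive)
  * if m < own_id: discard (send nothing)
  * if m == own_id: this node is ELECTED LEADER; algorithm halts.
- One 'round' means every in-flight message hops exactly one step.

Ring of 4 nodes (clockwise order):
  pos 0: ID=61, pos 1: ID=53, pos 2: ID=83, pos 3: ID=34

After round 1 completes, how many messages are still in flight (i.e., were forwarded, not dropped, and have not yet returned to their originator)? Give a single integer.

Round 1: pos1(id53) recv 61: fwd; pos2(id83) recv 53: drop; pos3(id34) recv 83: fwd; pos0(id61) recv 34: drop
After round 1: 2 messages still in flight

Answer: 2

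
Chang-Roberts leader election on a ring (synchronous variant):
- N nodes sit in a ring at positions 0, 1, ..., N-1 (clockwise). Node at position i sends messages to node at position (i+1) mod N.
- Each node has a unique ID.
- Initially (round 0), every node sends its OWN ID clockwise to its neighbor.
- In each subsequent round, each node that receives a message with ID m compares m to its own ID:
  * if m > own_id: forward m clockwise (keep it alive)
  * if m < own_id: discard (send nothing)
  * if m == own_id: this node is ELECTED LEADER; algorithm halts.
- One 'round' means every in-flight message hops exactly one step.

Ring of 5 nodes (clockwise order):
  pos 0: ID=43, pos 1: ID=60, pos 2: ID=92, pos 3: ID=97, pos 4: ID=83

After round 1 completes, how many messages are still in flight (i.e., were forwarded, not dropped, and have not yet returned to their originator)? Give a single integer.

Round 1: pos1(id60) recv 43: drop; pos2(id92) recv 60: drop; pos3(id97) recv 92: drop; pos4(id83) recv 97: fwd; pos0(id43) recv 83: fwd
After round 1: 2 messages still in flight

Answer: 2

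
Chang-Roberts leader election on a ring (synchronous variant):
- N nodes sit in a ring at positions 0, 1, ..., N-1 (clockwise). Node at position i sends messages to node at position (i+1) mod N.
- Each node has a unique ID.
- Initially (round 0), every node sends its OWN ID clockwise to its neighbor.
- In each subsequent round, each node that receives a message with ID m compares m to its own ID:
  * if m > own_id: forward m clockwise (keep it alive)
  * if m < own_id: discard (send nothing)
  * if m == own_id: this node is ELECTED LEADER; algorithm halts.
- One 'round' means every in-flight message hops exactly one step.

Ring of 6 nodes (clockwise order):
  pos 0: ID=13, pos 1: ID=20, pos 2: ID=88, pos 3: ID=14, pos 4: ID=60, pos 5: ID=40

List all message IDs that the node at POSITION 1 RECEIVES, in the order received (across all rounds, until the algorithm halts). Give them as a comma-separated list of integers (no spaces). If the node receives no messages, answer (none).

Round 1: pos1(id20) recv 13: drop; pos2(id88) recv 20: drop; pos3(id14) recv 88: fwd; pos4(id60) recv 14: drop; pos5(id40) recv 60: fwd; pos0(id13) recv 40: fwd
Round 2: pos4(id60) recv 88: fwd; pos0(id13) recv 60: fwd; pos1(id20) recv 40: fwd
Round 3: pos5(id40) recv 88: fwd; pos1(id20) recv 60: fwd; pos2(id88) recv 40: drop
Round 4: pos0(id13) recv 88: fwd; pos2(id88) recv 60: drop
Round 5: pos1(id20) recv 88: fwd
Round 6: pos2(id88) recv 88: ELECTED

Answer: 13,40,60,88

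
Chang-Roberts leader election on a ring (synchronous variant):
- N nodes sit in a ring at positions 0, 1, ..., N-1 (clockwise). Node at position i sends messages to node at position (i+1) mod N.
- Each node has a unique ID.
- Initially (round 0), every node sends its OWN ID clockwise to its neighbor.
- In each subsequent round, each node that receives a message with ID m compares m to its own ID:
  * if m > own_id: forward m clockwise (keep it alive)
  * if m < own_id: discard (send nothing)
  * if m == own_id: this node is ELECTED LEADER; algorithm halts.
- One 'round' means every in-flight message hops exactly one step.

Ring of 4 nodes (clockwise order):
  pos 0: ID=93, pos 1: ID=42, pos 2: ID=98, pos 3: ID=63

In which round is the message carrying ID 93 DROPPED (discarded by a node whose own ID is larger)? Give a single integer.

Round 1: pos1(id42) recv 93: fwd; pos2(id98) recv 42: drop; pos3(id63) recv 98: fwd; pos0(id93) recv 63: drop
Round 2: pos2(id98) recv 93: drop; pos0(id93) recv 98: fwd
Round 3: pos1(id42) recv 98: fwd
Round 4: pos2(id98) recv 98: ELECTED
Message ID 93 originates at pos 0; dropped at pos 2 in round 2

Answer: 2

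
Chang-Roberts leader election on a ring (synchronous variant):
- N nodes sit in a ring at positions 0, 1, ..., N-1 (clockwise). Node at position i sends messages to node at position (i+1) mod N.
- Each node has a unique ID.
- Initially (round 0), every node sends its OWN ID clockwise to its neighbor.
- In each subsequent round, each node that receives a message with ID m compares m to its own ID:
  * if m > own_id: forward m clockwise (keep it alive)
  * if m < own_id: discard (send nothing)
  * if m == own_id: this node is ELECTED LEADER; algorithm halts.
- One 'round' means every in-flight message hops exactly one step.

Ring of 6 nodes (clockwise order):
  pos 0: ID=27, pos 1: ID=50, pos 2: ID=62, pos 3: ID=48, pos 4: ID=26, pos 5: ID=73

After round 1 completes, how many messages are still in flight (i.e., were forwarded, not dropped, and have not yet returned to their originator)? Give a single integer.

Answer: 3

Derivation:
Round 1: pos1(id50) recv 27: drop; pos2(id62) recv 50: drop; pos3(id48) recv 62: fwd; pos4(id26) recv 48: fwd; pos5(id73) recv 26: drop; pos0(id27) recv 73: fwd
After round 1: 3 messages still in flight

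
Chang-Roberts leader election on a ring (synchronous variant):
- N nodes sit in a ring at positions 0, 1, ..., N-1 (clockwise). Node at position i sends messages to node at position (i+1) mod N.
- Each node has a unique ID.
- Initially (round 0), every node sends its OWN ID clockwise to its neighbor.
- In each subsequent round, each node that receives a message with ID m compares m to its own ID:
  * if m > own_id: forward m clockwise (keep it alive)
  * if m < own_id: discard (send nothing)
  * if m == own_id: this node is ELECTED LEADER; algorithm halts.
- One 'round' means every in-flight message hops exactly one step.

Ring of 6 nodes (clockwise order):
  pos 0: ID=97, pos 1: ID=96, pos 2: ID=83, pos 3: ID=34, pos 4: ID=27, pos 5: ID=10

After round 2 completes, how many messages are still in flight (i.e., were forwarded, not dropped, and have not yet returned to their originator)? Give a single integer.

Answer: 4

Derivation:
Round 1: pos1(id96) recv 97: fwd; pos2(id83) recv 96: fwd; pos3(id34) recv 83: fwd; pos4(id27) recv 34: fwd; pos5(id10) recv 27: fwd; pos0(id97) recv 10: drop
Round 2: pos2(id83) recv 97: fwd; pos3(id34) recv 96: fwd; pos4(id27) recv 83: fwd; pos5(id10) recv 34: fwd; pos0(id97) recv 27: drop
After round 2: 4 messages still in flight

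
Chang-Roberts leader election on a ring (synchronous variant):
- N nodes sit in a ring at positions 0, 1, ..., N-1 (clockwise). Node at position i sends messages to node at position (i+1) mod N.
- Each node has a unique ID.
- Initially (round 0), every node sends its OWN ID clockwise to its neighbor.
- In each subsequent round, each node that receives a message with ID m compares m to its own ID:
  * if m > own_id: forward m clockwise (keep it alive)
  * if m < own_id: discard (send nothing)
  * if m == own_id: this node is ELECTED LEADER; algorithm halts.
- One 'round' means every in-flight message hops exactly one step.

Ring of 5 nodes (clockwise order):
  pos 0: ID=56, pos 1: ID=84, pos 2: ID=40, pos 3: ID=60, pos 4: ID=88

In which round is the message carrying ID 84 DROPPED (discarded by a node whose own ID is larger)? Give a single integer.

Answer: 3

Derivation:
Round 1: pos1(id84) recv 56: drop; pos2(id40) recv 84: fwd; pos3(id60) recv 40: drop; pos4(id88) recv 60: drop; pos0(id56) recv 88: fwd
Round 2: pos3(id60) recv 84: fwd; pos1(id84) recv 88: fwd
Round 3: pos4(id88) recv 84: drop; pos2(id40) recv 88: fwd
Round 4: pos3(id60) recv 88: fwd
Round 5: pos4(id88) recv 88: ELECTED
Message ID 84 originates at pos 1; dropped at pos 4 in round 3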